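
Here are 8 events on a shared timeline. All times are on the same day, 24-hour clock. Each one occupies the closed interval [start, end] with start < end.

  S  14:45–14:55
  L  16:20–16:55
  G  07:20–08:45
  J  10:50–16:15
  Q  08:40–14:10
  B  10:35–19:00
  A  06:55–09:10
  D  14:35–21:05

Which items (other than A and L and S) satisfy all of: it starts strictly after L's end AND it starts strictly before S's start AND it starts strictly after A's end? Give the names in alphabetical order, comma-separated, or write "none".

Conditions: its start is strictly after L's end (X.start > 16:55) AND its start is strictly before S's start (X.start < 14:45) AND its start is strictly after A's end (X.start > 09:10).
B: start 10:35 > 16:55? ✗; start 10:35 < 14:45? ✓; start 10:35 > 09:10? ✓ → no.
D: start 14:35 > 16:55? ✗; start 14:35 < 14:45? ✓; start 14:35 > 09:10? ✓ → no.
G: start 07:20 > 16:55? ✗; start 07:20 < 14:45? ✓; start 07:20 > 09:10? ✗ → no.
J: start 10:50 > 16:55? ✗; start 10:50 < 14:45? ✓; start 10:50 > 09:10? ✓ → no.
Q: start 08:40 > 16:55? ✗; start 08:40 < 14:45? ✓; start 08:40 > 09:10? ✗ → no.
Result: none.

none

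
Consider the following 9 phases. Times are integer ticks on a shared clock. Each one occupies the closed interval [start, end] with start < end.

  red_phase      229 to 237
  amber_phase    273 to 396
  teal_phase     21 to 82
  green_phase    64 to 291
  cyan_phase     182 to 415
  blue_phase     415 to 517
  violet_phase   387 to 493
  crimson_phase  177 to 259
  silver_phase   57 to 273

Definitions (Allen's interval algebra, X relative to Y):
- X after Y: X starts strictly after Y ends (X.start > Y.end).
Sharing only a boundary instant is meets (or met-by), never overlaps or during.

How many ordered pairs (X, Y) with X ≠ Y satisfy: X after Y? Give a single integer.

Checking all 72 ordered pairs for relation 'after'; matching pairs in alphabetical order:
(amber_phase, crimson_phase): amber_phase after crimson_phase ✓
(amber_phase, red_phase): amber_phase after red_phase ✓
(amber_phase, teal_phase): amber_phase after teal_phase ✓
(blue_phase, amber_phase): blue_phase after amber_phase ✓
(blue_phase, crimson_phase): blue_phase after crimson_phase ✓
(blue_phase, green_phase): blue_phase after green_phase ✓
(blue_phase, red_phase): blue_phase after red_phase ✓
(blue_phase, silver_phase): blue_phase after silver_phase ✓
(blue_phase, teal_phase): blue_phase after teal_phase ✓
(crimson_phase, teal_phase): crimson_phase after teal_phase ✓
(cyan_phase, teal_phase): cyan_phase after teal_phase ✓
(red_phase, teal_phase): red_phase after teal_phase ✓
(violet_phase, crimson_phase): violet_phase after crimson_phase ✓
(violet_phase, green_phase): violet_phase after green_phase ✓
(violet_phase, red_phase): violet_phase after red_phase ✓
(violet_phase, silver_phase): violet_phase after silver_phase ✓
(violet_phase, teal_phase): violet_phase after teal_phase ✓
Count: 17.

17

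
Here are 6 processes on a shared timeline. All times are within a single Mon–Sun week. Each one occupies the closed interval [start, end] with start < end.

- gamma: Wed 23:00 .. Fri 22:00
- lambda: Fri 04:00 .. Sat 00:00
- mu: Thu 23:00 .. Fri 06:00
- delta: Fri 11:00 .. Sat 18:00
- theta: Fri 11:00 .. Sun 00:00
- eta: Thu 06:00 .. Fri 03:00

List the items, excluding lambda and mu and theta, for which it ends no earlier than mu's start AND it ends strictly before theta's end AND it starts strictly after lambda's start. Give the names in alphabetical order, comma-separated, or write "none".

Conditions: its end is no earlier than mu's start (X.end >= Thu 23:00) AND its end is strictly before theta's end (X.end < Sun 00:00) AND its start is strictly after lambda's start (X.start > Fri 04:00).
delta: end Sat 18:00 >= Thu 23:00? ✓; end Sat 18:00 < Sun 00:00? ✓; start Fri 11:00 > Fri 04:00? ✓ → yes.
eta: end Fri 03:00 >= Thu 23:00? ✓; end Fri 03:00 < Sun 00:00? ✓; start Thu 06:00 > Fri 04:00? ✗ → no.
gamma: end Fri 22:00 >= Thu 23:00? ✓; end Fri 22:00 < Sun 00:00? ✓; start Wed 23:00 > Fri 04:00? ✗ → no.
Result: delta.

delta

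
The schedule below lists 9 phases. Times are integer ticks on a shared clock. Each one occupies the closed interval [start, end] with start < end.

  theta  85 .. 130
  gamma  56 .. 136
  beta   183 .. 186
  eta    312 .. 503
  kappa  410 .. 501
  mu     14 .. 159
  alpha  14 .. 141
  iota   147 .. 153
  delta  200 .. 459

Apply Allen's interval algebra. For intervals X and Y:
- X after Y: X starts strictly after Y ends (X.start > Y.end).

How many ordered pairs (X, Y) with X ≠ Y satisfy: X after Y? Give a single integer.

Checking all 72 ordered pairs for relation 'after'; matching pairs in alphabetical order:
(beta, alpha): beta after alpha ✓
(beta, gamma): beta after gamma ✓
(beta, iota): beta after iota ✓
(beta, mu): beta after mu ✓
(beta, theta): beta after theta ✓
(delta, alpha): delta after alpha ✓
(delta, beta): delta after beta ✓
(delta, gamma): delta after gamma ✓
(delta, iota): delta after iota ✓
(delta, mu): delta after mu ✓
(delta, theta): delta after theta ✓
(eta, alpha): eta after alpha ✓
(eta, beta): eta after beta ✓
(eta, gamma): eta after gamma ✓
(eta, iota): eta after iota ✓
(eta, mu): eta after mu ✓
(eta, theta): eta after theta ✓
(iota, alpha): iota after alpha ✓
(iota, gamma): iota after gamma ✓
(iota, theta): iota after theta ✓
(kappa, alpha): kappa after alpha ✓
(kappa, beta): kappa after beta ✓
(kappa, gamma): kappa after gamma ✓
(kappa, iota): kappa after iota ✓
... plus 2 further pairs not listed.
Count: 26.

26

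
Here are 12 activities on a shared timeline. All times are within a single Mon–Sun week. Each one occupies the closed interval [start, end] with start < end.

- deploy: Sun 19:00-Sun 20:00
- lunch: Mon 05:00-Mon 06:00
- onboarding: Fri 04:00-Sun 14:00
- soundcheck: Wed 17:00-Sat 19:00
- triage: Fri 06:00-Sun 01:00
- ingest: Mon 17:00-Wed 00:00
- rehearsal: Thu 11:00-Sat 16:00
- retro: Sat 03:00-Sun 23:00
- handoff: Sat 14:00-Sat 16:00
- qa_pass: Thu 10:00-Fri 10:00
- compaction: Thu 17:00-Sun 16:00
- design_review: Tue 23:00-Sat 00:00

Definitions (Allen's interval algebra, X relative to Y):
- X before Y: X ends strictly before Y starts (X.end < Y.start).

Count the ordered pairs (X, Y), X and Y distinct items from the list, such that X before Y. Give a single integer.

Checking all 132 ordered pairs for relation 'before'; matching pairs in alphabetical order:
(compaction, deploy): compaction before deploy ✓
(design_review, deploy): design_review before deploy ✓
(design_review, handoff): design_review before handoff ✓
(design_review, retro): design_review before retro ✓
(handoff, deploy): handoff before deploy ✓
(ingest, compaction): ingest before compaction ✓
(ingest, deploy): ingest before deploy ✓
(ingest, handoff): ingest before handoff ✓
(ingest, onboarding): ingest before onboarding ✓
(ingest, qa_pass): ingest before qa_pass ✓
(ingest, rehearsal): ingest before rehearsal ✓
(ingest, retro): ingest before retro ✓
(ingest, soundcheck): ingest before soundcheck ✓
(ingest, triage): ingest before triage ✓
(lunch, compaction): lunch before compaction ✓
(lunch, deploy): lunch before deploy ✓
(lunch, design_review): lunch before design_review ✓
(lunch, handoff): lunch before handoff ✓
(lunch, ingest): lunch before ingest ✓
(lunch, onboarding): lunch before onboarding ✓
(lunch, qa_pass): lunch before qa_pass ✓
(lunch, rehearsal): lunch before rehearsal ✓
(lunch, retro): lunch before retro ✓
(lunch, soundcheck): lunch before soundcheck ✓
... plus 8 further pairs not listed.
Count: 32.

32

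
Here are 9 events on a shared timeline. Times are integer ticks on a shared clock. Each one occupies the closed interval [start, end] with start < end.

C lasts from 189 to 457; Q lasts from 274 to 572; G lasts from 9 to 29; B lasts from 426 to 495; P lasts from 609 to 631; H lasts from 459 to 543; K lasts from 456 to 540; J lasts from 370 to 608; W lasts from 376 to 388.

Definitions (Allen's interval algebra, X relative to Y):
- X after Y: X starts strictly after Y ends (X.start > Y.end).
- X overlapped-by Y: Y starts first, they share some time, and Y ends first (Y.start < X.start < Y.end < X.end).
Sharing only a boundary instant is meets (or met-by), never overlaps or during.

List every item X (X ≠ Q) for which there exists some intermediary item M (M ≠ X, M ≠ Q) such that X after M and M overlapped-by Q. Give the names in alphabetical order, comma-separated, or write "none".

Target Q = [274, 572].
Intermediaries M with M overlapped-by Q: J.
Via J — items with X after J: P.
Union: P.

P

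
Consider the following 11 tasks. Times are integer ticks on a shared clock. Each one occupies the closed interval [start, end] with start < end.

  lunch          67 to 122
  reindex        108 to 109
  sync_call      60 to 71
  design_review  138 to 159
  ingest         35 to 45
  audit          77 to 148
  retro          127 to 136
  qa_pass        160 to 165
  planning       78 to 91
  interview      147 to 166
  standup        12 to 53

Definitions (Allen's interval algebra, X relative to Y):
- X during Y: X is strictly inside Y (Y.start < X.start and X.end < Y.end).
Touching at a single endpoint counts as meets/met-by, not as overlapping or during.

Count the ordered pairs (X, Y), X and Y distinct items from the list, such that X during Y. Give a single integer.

7

Checking all 110 ordered pairs for relation 'during'; matching pairs in alphabetical order:
(ingest, standup): ingest during standup ✓
(planning, audit): planning during audit ✓
(planning, lunch): planning during lunch ✓
(qa_pass, interview): qa_pass during interview ✓
(reindex, audit): reindex during audit ✓
(reindex, lunch): reindex during lunch ✓
(retro, audit): retro during audit ✓
Count: 7.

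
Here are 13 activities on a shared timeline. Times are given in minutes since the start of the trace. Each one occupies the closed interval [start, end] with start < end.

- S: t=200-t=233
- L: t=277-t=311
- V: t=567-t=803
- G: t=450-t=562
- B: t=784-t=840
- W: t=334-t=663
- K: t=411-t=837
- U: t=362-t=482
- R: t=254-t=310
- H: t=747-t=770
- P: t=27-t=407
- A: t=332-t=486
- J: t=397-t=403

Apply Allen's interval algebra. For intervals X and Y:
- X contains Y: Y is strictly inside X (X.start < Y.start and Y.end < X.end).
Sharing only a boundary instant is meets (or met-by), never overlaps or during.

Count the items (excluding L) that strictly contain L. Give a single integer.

1

Target L = [t=277, t=311].
A [t=332, t=486] → after → no.
B [t=784, t=840] → after → no.
G [t=450, t=562] → after → no.
H [t=747, t=770] → after → no.
J [t=397, t=403] → after → no.
K [t=411, t=837] → after → no.
P [t=27, t=407] → contains → counts.
R [t=254, t=310] → overlaps → no.
S [t=200, t=233] → before → no.
U [t=362, t=482] → after → no.
V [t=567, t=803] → after → no.
W [t=334, t=663] → after → no.
Total: 1.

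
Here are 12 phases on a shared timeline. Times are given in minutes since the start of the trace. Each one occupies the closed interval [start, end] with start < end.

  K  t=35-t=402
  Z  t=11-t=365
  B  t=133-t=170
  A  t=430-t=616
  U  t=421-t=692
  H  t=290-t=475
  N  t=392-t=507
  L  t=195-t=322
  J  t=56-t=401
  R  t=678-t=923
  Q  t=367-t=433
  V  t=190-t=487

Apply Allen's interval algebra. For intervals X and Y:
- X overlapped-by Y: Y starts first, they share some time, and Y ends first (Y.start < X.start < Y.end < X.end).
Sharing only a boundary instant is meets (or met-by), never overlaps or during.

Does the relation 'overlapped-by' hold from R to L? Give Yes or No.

R = [t=678, t=923], L = [t=195, t=322].
Actual relation of R to L: after.
Asked whether 'overlapped-by' holds → No.

No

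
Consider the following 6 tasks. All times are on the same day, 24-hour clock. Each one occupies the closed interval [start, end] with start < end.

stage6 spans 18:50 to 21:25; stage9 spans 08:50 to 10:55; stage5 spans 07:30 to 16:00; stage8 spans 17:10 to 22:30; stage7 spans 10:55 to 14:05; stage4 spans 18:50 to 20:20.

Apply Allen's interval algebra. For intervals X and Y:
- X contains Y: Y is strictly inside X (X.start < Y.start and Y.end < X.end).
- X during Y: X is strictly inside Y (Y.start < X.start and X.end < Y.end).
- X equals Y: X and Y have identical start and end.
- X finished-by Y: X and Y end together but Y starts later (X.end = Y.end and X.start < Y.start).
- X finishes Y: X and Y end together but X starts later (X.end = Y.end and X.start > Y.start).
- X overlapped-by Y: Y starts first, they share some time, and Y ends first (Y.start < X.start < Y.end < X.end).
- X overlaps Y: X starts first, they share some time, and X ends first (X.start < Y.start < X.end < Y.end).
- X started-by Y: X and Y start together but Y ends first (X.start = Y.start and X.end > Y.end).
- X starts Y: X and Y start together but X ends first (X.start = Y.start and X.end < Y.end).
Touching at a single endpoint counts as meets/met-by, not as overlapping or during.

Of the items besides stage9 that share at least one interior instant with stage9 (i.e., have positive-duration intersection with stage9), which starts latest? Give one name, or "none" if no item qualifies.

stage5

Target stage9 = [08:50, 10:55].
stage4 [18:50, 20:20] → after → excluded.
stage5 [07:30, 16:00] → contains → candidate.
stage6 [18:50, 21:25] → after → excluded.
stage7 [10:55, 14:05] → met-by → excluded.
stage8 [17:10, 22:30] → after → excluded.
Among candidates, latest start is 07:30 → stage5.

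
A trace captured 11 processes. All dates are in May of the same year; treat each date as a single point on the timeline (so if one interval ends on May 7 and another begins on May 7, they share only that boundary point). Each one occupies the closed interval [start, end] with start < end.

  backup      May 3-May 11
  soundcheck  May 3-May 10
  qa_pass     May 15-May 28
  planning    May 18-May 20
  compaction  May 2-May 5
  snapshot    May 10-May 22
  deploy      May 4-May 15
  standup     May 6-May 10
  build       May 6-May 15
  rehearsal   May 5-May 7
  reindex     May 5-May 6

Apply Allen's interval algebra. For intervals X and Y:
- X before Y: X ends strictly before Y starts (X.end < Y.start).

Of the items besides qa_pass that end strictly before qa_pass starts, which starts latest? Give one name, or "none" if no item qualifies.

Target qa_pass = [May 15, May 28].
backup [May 3, May 11] → before → candidate.
build [May 6, May 15] → meets → excluded.
compaction [May 2, May 5] → before → candidate.
deploy [May 4, May 15] → meets → excluded.
planning [May 18, May 20] → during → excluded.
rehearsal [May 5, May 7] → before → candidate.
reindex [May 5, May 6] → before → candidate.
snapshot [May 10, May 22] → overlaps → excluded.
soundcheck [May 3, May 10] → before → candidate.
standup [May 6, May 10] → before → candidate.
Among candidates, latest start is May 6 → standup.

standup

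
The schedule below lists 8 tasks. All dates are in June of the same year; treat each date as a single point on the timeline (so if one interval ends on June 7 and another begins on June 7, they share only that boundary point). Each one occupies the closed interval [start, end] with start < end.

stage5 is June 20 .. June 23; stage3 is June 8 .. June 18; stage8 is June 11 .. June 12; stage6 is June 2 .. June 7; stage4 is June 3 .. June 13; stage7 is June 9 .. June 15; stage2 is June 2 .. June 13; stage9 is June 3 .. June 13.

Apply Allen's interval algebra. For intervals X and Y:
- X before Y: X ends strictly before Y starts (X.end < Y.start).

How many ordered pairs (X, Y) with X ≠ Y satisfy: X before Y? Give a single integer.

Checking all 56 ordered pairs for relation 'before'; matching pairs in alphabetical order:
(stage2, stage5): stage2 before stage5 ✓
(stage3, stage5): stage3 before stage5 ✓
(stage4, stage5): stage4 before stage5 ✓
(stage6, stage3): stage6 before stage3 ✓
(stage6, stage5): stage6 before stage5 ✓
(stage6, stage7): stage6 before stage7 ✓
(stage6, stage8): stage6 before stage8 ✓
(stage7, stage5): stage7 before stage5 ✓
(stage8, stage5): stage8 before stage5 ✓
(stage9, stage5): stage9 before stage5 ✓
Count: 10.

10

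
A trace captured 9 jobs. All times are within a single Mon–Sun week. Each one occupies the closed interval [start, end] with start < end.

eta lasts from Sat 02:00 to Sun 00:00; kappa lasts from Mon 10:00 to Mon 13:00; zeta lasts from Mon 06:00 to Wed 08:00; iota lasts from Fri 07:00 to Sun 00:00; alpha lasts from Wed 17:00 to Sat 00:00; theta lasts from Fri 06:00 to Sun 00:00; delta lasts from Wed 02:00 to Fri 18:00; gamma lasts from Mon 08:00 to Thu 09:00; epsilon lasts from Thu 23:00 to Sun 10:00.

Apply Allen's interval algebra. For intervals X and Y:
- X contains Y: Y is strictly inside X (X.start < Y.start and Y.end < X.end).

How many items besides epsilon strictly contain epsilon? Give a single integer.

0

Target epsilon = [Thu 23:00, Sun 10:00].
alpha [Wed 17:00, Sat 00:00] → overlaps → no.
delta [Wed 02:00, Fri 18:00] → overlaps → no.
eta [Sat 02:00, Sun 00:00] → during → no.
gamma [Mon 08:00, Thu 09:00] → before → no.
iota [Fri 07:00, Sun 00:00] → during → no.
kappa [Mon 10:00, Mon 13:00] → before → no.
theta [Fri 06:00, Sun 00:00] → during → no.
zeta [Mon 06:00, Wed 08:00] → before → no.
Total: 0.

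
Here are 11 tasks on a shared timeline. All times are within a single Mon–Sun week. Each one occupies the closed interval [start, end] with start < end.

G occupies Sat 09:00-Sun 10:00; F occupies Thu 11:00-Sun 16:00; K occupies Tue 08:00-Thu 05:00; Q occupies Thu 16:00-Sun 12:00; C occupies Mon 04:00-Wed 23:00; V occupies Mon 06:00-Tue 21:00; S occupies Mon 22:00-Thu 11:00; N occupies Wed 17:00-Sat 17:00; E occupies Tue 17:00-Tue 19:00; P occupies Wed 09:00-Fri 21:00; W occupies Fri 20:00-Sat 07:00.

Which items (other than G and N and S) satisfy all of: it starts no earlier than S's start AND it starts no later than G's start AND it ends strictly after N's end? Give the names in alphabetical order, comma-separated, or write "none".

F, Q

Conditions: its start is no earlier than S's start (X.start >= Mon 22:00) AND its start is no later than G's start (X.start <= Sat 09:00) AND its end is strictly after N's end (X.end > Sat 17:00).
C: start Mon 04:00 >= Mon 22:00? ✗; start Mon 04:00 <= Sat 09:00? ✓; end Wed 23:00 > Sat 17:00? ✗ → no.
E: start Tue 17:00 >= Mon 22:00? ✓; start Tue 17:00 <= Sat 09:00? ✓; end Tue 19:00 > Sat 17:00? ✗ → no.
F: start Thu 11:00 >= Mon 22:00? ✓; start Thu 11:00 <= Sat 09:00? ✓; end Sun 16:00 > Sat 17:00? ✓ → yes.
K: start Tue 08:00 >= Mon 22:00? ✓; start Tue 08:00 <= Sat 09:00? ✓; end Thu 05:00 > Sat 17:00? ✗ → no.
P: start Wed 09:00 >= Mon 22:00? ✓; start Wed 09:00 <= Sat 09:00? ✓; end Fri 21:00 > Sat 17:00? ✗ → no.
Q: start Thu 16:00 >= Mon 22:00? ✓; start Thu 16:00 <= Sat 09:00? ✓; end Sun 12:00 > Sat 17:00? ✓ → yes.
V: start Mon 06:00 >= Mon 22:00? ✗; start Mon 06:00 <= Sat 09:00? ✓; end Tue 21:00 > Sat 17:00? ✗ → no.
W: start Fri 20:00 >= Mon 22:00? ✓; start Fri 20:00 <= Sat 09:00? ✓; end Sat 07:00 > Sat 17:00? ✗ → no.
Result: F, Q.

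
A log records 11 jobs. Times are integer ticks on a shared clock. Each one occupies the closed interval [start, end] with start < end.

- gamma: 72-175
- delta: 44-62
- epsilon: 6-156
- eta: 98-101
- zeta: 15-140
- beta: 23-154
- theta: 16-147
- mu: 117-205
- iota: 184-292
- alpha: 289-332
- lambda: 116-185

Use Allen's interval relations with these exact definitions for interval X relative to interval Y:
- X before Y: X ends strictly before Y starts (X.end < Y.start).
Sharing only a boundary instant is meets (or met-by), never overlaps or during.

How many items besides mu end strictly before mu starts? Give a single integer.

Target mu = [117, 205].
alpha [289, 332] → after → no.
beta [23, 154] → overlaps → no.
delta [44, 62] → before → counts.
epsilon [6, 156] → overlaps → no.
eta [98, 101] → before → counts.
gamma [72, 175] → overlaps → no.
iota [184, 292] → overlapped-by → no.
lambda [116, 185] → overlaps → no.
theta [16, 147] → overlaps → no.
zeta [15, 140] → overlaps → no.
Total: 2.

2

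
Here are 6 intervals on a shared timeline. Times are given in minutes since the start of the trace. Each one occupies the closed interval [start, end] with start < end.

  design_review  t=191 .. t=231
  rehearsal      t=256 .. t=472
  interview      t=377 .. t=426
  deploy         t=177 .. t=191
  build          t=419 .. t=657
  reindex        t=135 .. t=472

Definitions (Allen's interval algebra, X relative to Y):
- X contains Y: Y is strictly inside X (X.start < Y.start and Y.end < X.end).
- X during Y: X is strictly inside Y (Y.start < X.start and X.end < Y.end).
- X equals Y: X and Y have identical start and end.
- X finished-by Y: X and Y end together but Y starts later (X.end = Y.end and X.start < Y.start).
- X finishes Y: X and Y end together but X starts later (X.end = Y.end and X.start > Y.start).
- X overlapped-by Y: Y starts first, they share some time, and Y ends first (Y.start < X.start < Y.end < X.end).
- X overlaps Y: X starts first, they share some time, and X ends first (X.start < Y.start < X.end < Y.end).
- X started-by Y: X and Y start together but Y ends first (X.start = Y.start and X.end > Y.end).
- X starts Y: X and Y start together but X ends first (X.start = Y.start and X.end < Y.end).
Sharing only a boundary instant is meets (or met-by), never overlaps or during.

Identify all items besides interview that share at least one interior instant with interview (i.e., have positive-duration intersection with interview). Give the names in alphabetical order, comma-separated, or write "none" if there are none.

Target interview = [t=377, t=426].
build [t=419, t=657] → overlapped-by → yes.
deploy [t=177, t=191] → before → no.
design_review [t=191, t=231] → before → no.
rehearsal [t=256, t=472] → contains → yes.
reindex [t=135, t=472] → contains → yes.
Result: build, rehearsal, reindex.

build, rehearsal, reindex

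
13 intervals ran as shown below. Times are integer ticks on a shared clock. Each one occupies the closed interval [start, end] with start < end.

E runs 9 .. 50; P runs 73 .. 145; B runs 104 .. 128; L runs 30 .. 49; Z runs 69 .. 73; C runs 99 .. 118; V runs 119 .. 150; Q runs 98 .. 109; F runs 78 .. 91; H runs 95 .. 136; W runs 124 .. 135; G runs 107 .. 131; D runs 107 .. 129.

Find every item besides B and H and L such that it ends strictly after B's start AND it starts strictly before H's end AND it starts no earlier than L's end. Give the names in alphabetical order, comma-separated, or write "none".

C, D, G, P, Q, V, W

Conditions: its end is strictly after B's start (X.end > 104) AND its start is strictly before H's end (X.start < 136) AND its start is no earlier than L's end (X.start >= 49).
C: end 118 > 104? ✓; start 99 < 136? ✓; start 99 >= 49? ✓ → yes.
D: end 129 > 104? ✓; start 107 < 136? ✓; start 107 >= 49? ✓ → yes.
E: end 50 > 104? ✗; start 9 < 136? ✓; start 9 >= 49? ✗ → no.
F: end 91 > 104? ✗; start 78 < 136? ✓; start 78 >= 49? ✓ → no.
G: end 131 > 104? ✓; start 107 < 136? ✓; start 107 >= 49? ✓ → yes.
P: end 145 > 104? ✓; start 73 < 136? ✓; start 73 >= 49? ✓ → yes.
Q: end 109 > 104? ✓; start 98 < 136? ✓; start 98 >= 49? ✓ → yes.
V: end 150 > 104? ✓; start 119 < 136? ✓; start 119 >= 49? ✓ → yes.
W: end 135 > 104? ✓; start 124 < 136? ✓; start 124 >= 49? ✓ → yes.
Z: end 73 > 104? ✗; start 69 < 136? ✓; start 69 >= 49? ✓ → no.
Result: C, D, G, P, Q, V, W.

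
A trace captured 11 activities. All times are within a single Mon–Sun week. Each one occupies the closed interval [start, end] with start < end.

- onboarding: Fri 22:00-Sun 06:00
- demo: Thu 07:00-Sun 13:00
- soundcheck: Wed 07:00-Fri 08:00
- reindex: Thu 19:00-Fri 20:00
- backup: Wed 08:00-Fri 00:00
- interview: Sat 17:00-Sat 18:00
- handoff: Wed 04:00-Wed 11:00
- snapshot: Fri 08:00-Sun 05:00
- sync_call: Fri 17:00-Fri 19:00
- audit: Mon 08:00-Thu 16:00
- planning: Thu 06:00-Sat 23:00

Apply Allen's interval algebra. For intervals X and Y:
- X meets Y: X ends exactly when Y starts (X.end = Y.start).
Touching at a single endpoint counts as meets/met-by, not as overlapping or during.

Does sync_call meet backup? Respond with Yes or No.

sync_call = [Fri 17:00, Fri 19:00], backup = [Wed 08:00, Fri 00:00].
Actual relation of sync_call to backup: after.
Asked whether 'meets' holds → No.

No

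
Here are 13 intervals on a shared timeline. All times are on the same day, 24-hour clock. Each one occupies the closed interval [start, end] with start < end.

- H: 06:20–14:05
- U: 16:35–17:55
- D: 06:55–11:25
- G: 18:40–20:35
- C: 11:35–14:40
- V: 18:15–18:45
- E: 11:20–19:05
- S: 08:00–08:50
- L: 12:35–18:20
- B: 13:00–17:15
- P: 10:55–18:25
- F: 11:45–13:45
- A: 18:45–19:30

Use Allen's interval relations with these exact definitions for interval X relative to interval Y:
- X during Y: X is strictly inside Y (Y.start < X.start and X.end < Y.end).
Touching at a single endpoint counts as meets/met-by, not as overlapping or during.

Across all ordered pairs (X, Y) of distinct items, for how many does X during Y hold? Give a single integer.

Checking all 156 ordered pairs for relation 'during'; matching pairs in alphabetical order:
(A, G): A during G ✓
(B, E): B during E ✓
(B, L): B during L ✓
(B, P): B during P ✓
(C, E): C during E ✓
(C, P): C during P ✓
(D, H): D during H ✓
(F, C): F during C ✓
(F, E): F during E ✓
(F, H): F during H ✓
(F, P): F during P ✓
(L, E): L during E ✓
(L, P): L during P ✓
(S, D): S during D ✓
(S, H): S during H ✓
(U, E): U during E ✓
(U, L): U during L ✓
(U, P): U during P ✓
(V, E): V during E ✓
Count: 19.

19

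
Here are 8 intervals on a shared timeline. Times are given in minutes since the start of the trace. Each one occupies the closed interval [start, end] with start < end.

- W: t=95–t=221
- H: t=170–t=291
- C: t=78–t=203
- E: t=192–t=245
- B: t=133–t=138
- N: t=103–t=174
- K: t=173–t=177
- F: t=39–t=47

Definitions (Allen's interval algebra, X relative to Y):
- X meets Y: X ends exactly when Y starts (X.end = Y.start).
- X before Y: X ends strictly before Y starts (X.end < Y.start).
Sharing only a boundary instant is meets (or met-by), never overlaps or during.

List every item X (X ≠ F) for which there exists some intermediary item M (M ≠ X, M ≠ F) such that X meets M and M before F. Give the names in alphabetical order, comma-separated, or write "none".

Target F = [t=39, t=47].
Intermediaries M with M before F: none.
Union: none.

none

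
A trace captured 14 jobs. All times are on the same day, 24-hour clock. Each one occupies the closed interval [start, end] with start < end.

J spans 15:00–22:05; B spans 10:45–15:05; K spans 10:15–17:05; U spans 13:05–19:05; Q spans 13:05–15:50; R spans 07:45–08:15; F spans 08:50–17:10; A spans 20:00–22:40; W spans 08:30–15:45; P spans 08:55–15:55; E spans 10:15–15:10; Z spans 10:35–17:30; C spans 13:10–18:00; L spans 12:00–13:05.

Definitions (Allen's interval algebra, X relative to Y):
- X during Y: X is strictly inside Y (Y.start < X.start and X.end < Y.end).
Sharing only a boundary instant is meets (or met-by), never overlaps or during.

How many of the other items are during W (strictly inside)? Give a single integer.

Target W = [08:30, 15:45].
A [20:00, 22:40] → after → no.
B [10:45, 15:05] → during → counts.
C [13:10, 18:00] → overlapped-by → no.
E [10:15, 15:10] → during → counts.
F [08:50, 17:10] → overlapped-by → no.
J [15:00, 22:05] → overlapped-by → no.
K [10:15, 17:05] → overlapped-by → no.
L [12:00, 13:05] → during → counts.
P [08:55, 15:55] → overlapped-by → no.
Q [13:05, 15:50] → overlapped-by → no.
R [07:45, 08:15] → before → no.
U [13:05, 19:05] → overlapped-by → no.
Z [10:35, 17:30] → overlapped-by → no.
Total: 3.

3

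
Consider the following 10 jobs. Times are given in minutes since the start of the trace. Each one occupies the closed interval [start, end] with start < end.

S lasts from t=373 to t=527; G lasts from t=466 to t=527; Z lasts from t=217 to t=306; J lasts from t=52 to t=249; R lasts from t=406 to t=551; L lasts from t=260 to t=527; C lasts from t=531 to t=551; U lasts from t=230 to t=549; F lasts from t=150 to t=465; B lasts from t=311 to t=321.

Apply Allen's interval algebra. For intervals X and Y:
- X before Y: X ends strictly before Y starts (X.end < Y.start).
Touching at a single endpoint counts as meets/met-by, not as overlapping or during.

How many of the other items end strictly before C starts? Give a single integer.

Target C = [t=531, t=551].
B [t=311, t=321] → before → counts.
F [t=150, t=465] → before → counts.
G [t=466, t=527] → before → counts.
J [t=52, t=249] → before → counts.
L [t=260, t=527] → before → counts.
R [t=406, t=551] → finished-by → no.
S [t=373, t=527] → before → counts.
U [t=230, t=549] → overlaps → no.
Z [t=217, t=306] → before → counts.
Total: 7.

7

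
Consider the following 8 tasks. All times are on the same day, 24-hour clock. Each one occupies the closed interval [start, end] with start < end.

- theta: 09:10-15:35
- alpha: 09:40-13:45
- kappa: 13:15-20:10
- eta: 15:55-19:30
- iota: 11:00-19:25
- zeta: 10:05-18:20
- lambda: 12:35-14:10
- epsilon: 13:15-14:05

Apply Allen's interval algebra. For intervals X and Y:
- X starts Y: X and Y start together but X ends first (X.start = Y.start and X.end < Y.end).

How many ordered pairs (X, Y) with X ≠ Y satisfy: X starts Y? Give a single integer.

Checking all 56 ordered pairs for relation 'starts'; matching pairs in alphabetical order:
(epsilon, kappa): epsilon starts kappa ✓
Count: 1.

1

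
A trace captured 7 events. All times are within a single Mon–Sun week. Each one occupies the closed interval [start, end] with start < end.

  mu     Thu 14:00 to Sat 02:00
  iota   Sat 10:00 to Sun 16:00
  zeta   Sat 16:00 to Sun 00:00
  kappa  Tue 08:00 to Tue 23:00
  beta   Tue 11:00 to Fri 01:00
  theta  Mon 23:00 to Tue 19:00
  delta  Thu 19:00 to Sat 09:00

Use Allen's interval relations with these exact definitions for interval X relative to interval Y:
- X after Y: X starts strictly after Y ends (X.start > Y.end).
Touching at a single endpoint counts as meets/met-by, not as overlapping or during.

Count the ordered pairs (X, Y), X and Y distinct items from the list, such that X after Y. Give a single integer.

Checking all 42 ordered pairs for relation 'after'; matching pairs in alphabetical order:
(delta, kappa): delta after kappa ✓
(delta, theta): delta after theta ✓
(iota, beta): iota after beta ✓
(iota, delta): iota after delta ✓
(iota, kappa): iota after kappa ✓
(iota, mu): iota after mu ✓
(iota, theta): iota after theta ✓
(mu, kappa): mu after kappa ✓
(mu, theta): mu after theta ✓
(zeta, beta): zeta after beta ✓
(zeta, delta): zeta after delta ✓
(zeta, kappa): zeta after kappa ✓
(zeta, mu): zeta after mu ✓
(zeta, theta): zeta after theta ✓
Count: 14.

14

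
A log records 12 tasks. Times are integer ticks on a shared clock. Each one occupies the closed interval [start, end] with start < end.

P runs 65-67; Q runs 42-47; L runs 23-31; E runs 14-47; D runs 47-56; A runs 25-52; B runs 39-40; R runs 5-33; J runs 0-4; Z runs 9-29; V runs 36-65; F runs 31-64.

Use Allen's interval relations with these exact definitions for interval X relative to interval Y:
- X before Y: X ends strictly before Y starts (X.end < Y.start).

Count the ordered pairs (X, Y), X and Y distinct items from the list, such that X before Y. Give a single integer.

35

Checking all 132 ordered pairs for relation 'before'; matching pairs in alphabetical order:
(A, P): A before P ✓
(B, D): B before D ✓
(B, P): B before P ✓
(B, Q): B before Q ✓
(D, P): D before P ✓
(E, P): E before P ✓
(F, P): F before P ✓
(J, A): J before A ✓
(J, B): J before B ✓
(J, D): J before D ✓
(J, E): J before E ✓
(J, F): J before F ✓
(J, L): J before L ✓
(J, P): J before P ✓
(J, Q): J before Q ✓
(J, R): J before R ✓
(J, V): J before V ✓
(J, Z): J before Z ✓
(L, B): L before B ✓
(L, D): L before D ✓
(L, P): L before P ✓
(L, Q): L before Q ✓
(L, V): L before V ✓
(Q, P): Q before P ✓
... plus 11 further pairs not listed.
Count: 35.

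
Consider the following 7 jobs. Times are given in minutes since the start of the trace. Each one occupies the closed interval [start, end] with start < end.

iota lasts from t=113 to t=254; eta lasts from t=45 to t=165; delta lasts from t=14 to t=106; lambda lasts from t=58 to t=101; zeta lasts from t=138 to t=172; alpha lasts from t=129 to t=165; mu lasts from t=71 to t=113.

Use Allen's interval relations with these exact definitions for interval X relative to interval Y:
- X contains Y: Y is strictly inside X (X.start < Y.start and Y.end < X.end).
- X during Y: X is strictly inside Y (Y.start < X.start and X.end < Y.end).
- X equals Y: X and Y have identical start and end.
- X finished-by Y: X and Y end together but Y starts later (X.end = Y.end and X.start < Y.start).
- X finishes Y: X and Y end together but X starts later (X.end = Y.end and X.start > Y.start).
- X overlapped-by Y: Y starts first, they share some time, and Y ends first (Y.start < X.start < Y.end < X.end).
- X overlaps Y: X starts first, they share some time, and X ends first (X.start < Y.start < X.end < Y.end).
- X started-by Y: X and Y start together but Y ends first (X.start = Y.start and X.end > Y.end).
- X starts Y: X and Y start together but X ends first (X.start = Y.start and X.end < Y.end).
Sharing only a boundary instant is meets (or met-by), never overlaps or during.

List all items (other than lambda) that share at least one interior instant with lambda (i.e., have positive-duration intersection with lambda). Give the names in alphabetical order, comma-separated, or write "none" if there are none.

Target lambda = [t=58, t=101].
alpha [t=129, t=165] → after → no.
delta [t=14, t=106] → contains → yes.
eta [t=45, t=165] → contains → yes.
iota [t=113, t=254] → after → no.
mu [t=71, t=113] → overlapped-by → yes.
zeta [t=138, t=172] → after → no.
Result: delta, eta, mu.

delta, eta, mu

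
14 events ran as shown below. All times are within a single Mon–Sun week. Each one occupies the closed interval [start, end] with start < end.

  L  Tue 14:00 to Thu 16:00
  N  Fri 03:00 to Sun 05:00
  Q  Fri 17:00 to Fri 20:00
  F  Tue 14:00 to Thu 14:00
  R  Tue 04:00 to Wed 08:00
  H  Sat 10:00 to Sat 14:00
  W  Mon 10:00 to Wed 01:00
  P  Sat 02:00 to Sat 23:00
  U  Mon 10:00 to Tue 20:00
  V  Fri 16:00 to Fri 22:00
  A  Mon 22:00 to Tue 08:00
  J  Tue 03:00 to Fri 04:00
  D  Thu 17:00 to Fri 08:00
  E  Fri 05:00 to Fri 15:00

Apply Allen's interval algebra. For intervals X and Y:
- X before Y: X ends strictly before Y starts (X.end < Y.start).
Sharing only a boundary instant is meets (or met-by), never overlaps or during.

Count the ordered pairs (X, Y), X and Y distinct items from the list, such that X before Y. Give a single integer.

61

Checking all 182 ordered pairs for relation 'before'; matching pairs in alphabetical order:
(A, D): A before D ✓
(A, E): A before E ✓
(A, F): A before F ✓
(A, H): A before H ✓
(A, L): A before L ✓
(A, N): A before N ✓
(A, P): A before P ✓
(A, Q): A before Q ✓
(A, V): A before V ✓
(D, H): D before H ✓
(D, P): D before P ✓
(D, Q): D before Q ✓
(D, V): D before V ✓
(E, H): E before H ✓
(E, P): E before P ✓
(E, Q): E before Q ✓
(E, V): E before V ✓
(F, D): F before D ✓
(F, E): F before E ✓
(F, H): F before H ✓
(F, N): F before N ✓
(F, P): F before P ✓
(F, Q): F before Q ✓
(F, V): F before V ✓
... plus 37 further pairs not listed.
Count: 61.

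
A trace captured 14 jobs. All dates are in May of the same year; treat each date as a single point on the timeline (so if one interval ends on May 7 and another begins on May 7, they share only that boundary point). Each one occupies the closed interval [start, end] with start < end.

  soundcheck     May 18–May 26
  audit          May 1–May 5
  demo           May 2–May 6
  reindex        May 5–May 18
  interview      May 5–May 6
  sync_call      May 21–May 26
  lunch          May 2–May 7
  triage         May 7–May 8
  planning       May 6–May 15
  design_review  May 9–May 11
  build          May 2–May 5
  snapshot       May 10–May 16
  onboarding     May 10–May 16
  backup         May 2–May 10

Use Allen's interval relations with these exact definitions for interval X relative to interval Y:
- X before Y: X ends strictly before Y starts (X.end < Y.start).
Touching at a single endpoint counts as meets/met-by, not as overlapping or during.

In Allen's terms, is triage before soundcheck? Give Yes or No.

triage = [May 7, May 8], soundcheck = [May 18, May 26].
Actual relation of triage to soundcheck: before.
Asked whether 'before' holds → Yes.

Yes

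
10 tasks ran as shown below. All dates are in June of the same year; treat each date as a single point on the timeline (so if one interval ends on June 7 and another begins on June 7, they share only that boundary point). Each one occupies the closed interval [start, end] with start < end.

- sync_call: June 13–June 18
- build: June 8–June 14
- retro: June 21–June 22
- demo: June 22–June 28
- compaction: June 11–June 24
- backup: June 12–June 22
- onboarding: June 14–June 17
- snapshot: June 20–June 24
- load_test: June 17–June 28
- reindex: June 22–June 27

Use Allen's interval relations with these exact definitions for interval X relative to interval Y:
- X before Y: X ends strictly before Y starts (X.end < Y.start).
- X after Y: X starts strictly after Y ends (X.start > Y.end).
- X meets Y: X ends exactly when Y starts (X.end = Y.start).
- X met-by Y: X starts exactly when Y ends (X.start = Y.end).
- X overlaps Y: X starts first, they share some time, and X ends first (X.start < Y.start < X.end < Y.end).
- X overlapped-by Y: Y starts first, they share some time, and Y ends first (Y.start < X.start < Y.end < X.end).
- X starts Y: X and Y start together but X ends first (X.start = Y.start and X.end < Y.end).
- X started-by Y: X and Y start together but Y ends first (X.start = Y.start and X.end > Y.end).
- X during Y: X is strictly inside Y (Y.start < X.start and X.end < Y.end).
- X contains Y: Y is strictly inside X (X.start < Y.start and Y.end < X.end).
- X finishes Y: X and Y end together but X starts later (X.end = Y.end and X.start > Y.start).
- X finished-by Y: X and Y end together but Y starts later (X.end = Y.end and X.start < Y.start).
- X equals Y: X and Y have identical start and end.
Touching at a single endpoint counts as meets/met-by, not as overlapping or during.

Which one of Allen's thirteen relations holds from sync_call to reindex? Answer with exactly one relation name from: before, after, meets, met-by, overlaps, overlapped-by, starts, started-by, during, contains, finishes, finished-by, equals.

sync_call = [June 13, June 18]; reindex = [June 22, June 27].
Compare endpoints: sync_call.start < reindex.start, sync_call.start < reindex.end, sync_call.end < reindex.start, sync_call.end < reindex.end.
That pattern is 'before'.

before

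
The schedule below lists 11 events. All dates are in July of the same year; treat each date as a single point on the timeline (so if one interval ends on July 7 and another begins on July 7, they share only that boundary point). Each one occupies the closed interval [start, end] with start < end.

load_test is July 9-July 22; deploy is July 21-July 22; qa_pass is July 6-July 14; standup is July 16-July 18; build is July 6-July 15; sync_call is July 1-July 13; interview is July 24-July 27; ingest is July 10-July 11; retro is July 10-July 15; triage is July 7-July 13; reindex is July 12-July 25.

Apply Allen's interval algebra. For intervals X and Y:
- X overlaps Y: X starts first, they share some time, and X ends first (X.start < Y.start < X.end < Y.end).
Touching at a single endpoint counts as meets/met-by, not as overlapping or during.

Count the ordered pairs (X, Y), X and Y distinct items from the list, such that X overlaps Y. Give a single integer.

16

Checking all 110 ordered pairs for relation 'overlaps'; matching pairs in alphabetical order:
(build, load_test): build overlaps load_test ✓
(build, reindex): build overlaps reindex ✓
(load_test, reindex): load_test overlaps reindex ✓
(qa_pass, load_test): qa_pass overlaps load_test ✓
(qa_pass, reindex): qa_pass overlaps reindex ✓
(qa_pass, retro): qa_pass overlaps retro ✓
(reindex, interview): reindex overlaps interview ✓
(retro, reindex): retro overlaps reindex ✓
(sync_call, build): sync_call overlaps build ✓
(sync_call, load_test): sync_call overlaps load_test ✓
(sync_call, qa_pass): sync_call overlaps qa_pass ✓
(sync_call, reindex): sync_call overlaps reindex ✓
(sync_call, retro): sync_call overlaps retro ✓
(triage, load_test): triage overlaps load_test ✓
(triage, reindex): triage overlaps reindex ✓
(triage, retro): triage overlaps retro ✓
Count: 16.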